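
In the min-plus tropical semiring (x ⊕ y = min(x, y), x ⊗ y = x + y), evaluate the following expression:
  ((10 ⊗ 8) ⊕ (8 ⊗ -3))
((10 ⊗ 8) ⊕ (8 ⊗ -3)) = 5

Expand innermost to outermost. Recall ⊕ takes the minimum of its arguments and ⊗ takes their sum. Working out the expression ((10 ⊗ 8) ⊕ (8 ⊗ -3)) gives 5.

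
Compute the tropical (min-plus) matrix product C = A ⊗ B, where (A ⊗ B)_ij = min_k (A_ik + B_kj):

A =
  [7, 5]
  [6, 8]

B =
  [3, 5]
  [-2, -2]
A ⊗ B =
  [3, 3]
  [6, 6]

Apply the min-plus product entry-by-entry:
  C[0][0] = min over k of (A[0][0] + B[0][0] = 7 + 3 = 10, A[0][1] + B[1][0] = 5 + -2 = 3) = 3 (attained at k = 1)
  C[0][1] = min over k of (A[0][0] + B[0][1] = 7 + 5 = 12, A[0][1] + B[1][1] = 5 + -2 = 3) = 3 (attained at k = 1)
  C[1][0] = min over k of (A[1][0] + B[0][0] = 6 + 3 = 9, A[1][1] + B[1][0] = 8 + -2 = 6) = 6 (attained at k = 1)
  C[1][1] = min over k of (A[1][0] + B[0][1] = 6 + 5 = 11, A[1][1] + B[1][1] = 8 + -2 = 6) = 6 (attained at k = 1)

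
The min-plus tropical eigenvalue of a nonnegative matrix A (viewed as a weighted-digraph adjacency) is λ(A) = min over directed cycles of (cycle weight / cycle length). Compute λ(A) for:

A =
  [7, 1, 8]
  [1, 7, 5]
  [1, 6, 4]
λ(A) = 1

Enumerate directed cycles and compute their means (weight / length). Sample:
  cycle 0 → 0: weight = 7, length = 1, mean = 7/1 ≈ 7.000
  cycle 1 → 1: weight = 7, length = 1, mean = 7/1 ≈ 7.000
  cycle 2 → 2: weight = 4, length = 1, mean = 4/1 ≈ 4.000
  cycle 0 → 1 → 0: weight = 2, length = 2, mean = 2/2 ≈ 1.000
  cycle 0 → 2 → 0: weight = 9, length = 2, mean = 9/2 ≈ 4.500
  cycle 1 → 0 → 1: weight = 2, length = 2, mean = 2/2 ≈ 1.000
Minimum mean = 1.000, attained e.g. along the cycle 0 → 1 → 0 with weight 2 and length 2. So λ(A) = 2/2 = 1.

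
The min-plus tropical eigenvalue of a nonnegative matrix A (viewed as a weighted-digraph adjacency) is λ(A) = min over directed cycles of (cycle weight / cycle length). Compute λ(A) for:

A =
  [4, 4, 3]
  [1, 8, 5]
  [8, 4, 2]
λ(A) = 2

Enumerate directed cycles and compute their means (weight / length). Sample:
  cycle 0 → 0: weight = 4, length = 1, mean = 4/1 ≈ 4.000
  cycle 1 → 1: weight = 8, length = 1, mean = 8/1 ≈ 8.000
  cycle 2 → 2: weight = 2, length = 1, mean = 2/1 ≈ 2.000
  cycle 0 → 1 → 0: weight = 5, length = 2, mean = 5/2 ≈ 2.500
  cycle 0 → 2 → 0: weight = 11, length = 2, mean = 11/2 ≈ 5.500
  cycle 1 → 0 → 1: weight = 5, length = 2, mean = 5/2 ≈ 2.500
Minimum mean = 2.000, attained e.g. along the cycle 2 → 2 with weight 2 and length 1. So λ(A) = 2/1 = 2.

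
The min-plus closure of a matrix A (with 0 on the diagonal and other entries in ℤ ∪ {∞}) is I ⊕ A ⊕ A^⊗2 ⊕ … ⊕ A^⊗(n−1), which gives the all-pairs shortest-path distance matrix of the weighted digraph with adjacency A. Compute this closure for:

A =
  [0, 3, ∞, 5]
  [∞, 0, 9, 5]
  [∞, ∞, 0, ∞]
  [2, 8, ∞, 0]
Closure =
  [0, 3, 12, 5]
  [7, 0, 9, 5]
  [∞, ∞, 0, ∞]
  [2, 5, 14, 0]

This is the Floyd-Warshall all-pairs shortest-path computation. For each intermediate vertex k = 0, 1, …, 3, update dist[i][j] ← min(dist[i][j], dist[i][k] + dist[k][j]). The final matrix gives, for each (i, j), the minimum total weight of any directed path from i to j (possibly empty when i = j).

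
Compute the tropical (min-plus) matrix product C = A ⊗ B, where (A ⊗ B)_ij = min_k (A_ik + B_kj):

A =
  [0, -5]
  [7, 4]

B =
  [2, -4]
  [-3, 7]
A ⊗ B =
  [-8, -4]
  [1, 3]

Apply the min-plus product entry-by-entry:
  C[0][0] = min over k of (A[0][0] + B[0][0] = 0 + 2 = 2, A[0][1] + B[1][0] = -5 + -3 = -8) = -8 (attained at k = 1)
  C[0][1] = min over k of (A[0][0] + B[0][1] = 0 + -4 = -4, A[0][1] + B[1][1] = -5 + 7 = 2) = -4 (attained at k = 0)
  C[1][0] = min over k of (A[1][0] + B[0][0] = 7 + 2 = 9, A[1][1] + B[1][0] = 4 + -3 = 1) = 1 (attained at k = 1)
  C[1][1] = min over k of (A[1][0] + B[0][1] = 7 + -4 = 3, A[1][1] + B[1][1] = 4 + 7 = 11) = 3 (attained at k = 0)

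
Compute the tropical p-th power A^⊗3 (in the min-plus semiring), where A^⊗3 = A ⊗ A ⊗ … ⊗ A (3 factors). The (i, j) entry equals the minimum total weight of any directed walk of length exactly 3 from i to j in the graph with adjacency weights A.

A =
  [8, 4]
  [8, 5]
A^⊗3 =
  [17, 14]
  [18, 15]

Each entry (A^⊗3)_ij equals the minimum over all length-3 walks i = v_0 → v_1 → … → v_3 = j of Σ_t A[v_t][v_{t+1}]. For example, for (i, j) = (0, 1) we minimise over 4 possible intermediate vertex sequences; the minimum is 14, attained along the walk 0 → 1 → 1 → 1.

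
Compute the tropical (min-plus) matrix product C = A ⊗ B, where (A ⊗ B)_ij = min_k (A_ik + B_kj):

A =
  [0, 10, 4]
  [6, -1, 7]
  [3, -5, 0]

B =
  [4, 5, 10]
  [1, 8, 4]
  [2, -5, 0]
A ⊗ B =
  [4, -1, 4]
  [0, 2, 3]
  [-4, -5, -1]

Apply the min-plus product entry-by-entry:
  C[0][0] = min over k of (A[0][0] + B[0][0] = 0 + 4 = 4, A[0][1] + B[1][0] = 10 + 1 = 11, A[0][2] + B[2][0] = 4 + 2 = 6) = 4 (attained at k = 0)
  C[0][1] = min over k of (A[0][0] + B[0][1] = 0 + 5 = 5, A[0][1] + B[1][1] = 10 + 8 = 18, A[0][2] + B[2][1] = 4 + -5 = -1) = -1 (attained at k = 2)
  C[0][2] = min over k of (A[0][0] + B[0][2] = 0 + 10 = 10, A[0][1] + B[1][2] = 10 + 4 = 14, A[0][2] + B[2][2] = 4 + 0 = 4) = 4 (attained at k = 2)
  C[1][0] = min over k of (A[1][0] + B[0][0] = 6 + 4 = 10, A[1][1] + B[1][0] = -1 + 1 = 0, A[1][2] + B[2][0] = 7 + 2 = 9) = 0 (attained at k = 1)
  C[1][1] = min over k of (A[1][0] + B[0][1] = 6 + 5 = 11, A[1][1] + B[1][1] = -1 + 8 = 7, A[1][2] + B[2][1] = 7 + -5 = 2) = 2 (attained at k = 2)
  C[1][2] = min over k of (A[1][0] + B[0][2] = 6 + 10 = 16, A[1][1] + B[1][2] = -1 + 4 = 3, A[1][2] + B[2][2] = 7 + 0 = 7) = 3 (attained at k = 1)
  C[2][0] = min over k of (A[2][0] + B[0][0] = 3 + 4 = 7, A[2][1] + B[1][0] = -5 + 1 = -4, A[2][2] + B[2][0] = 0 + 2 = 2) = -4 (attained at k = 1)
  C[2][1] = min over k of (A[2][0] + B[0][1] = 3 + 5 = 8, A[2][1] + B[1][1] = -5 + 8 = 3, A[2][2] + B[2][1] = 0 + -5 = -5) = -5 (attained at k = 2)
  C[2][2] = min over k of (A[2][0] + B[0][2] = 3 + 10 = 13, A[2][1] + B[1][2] = -5 + 4 = -1, A[2][2] + B[2][2] = 0 + 0 = 0) = -1 (attained at k = 1)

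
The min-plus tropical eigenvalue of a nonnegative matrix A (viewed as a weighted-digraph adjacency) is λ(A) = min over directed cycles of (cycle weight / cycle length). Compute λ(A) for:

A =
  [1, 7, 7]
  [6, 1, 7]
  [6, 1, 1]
λ(A) = 1

Enumerate directed cycles and compute their means (weight / length). Sample:
  cycle 0 → 0: weight = 1, length = 1, mean = 1/1 ≈ 1.000
  cycle 1 → 1: weight = 1, length = 1, mean = 1/1 ≈ 1.000
  cycle 2 → 2: weight = 1, length = 1, mean = 1/1 ≈ 1.000
  cycle 0 → 1 → 0: weight = 13, length = 2, mean = 13/2 ≈ 6.500
  cycle 0 → 2 → 0: weight = 13, length = 2, mean = 13/2 ≈ 6.500
  cycle 1 → 0 → 1: weight = 13, length = 2, mean = 13/2 ≈ 6.500
Minimum mean = 1.000, attained e.g. along the cycle 0 → 0 with weight 1 and length 1. So λ(A) = 1/1 = 1.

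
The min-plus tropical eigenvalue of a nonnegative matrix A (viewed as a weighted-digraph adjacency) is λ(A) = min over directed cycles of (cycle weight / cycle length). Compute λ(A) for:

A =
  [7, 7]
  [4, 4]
λ(A) = 4

Enumerate directed cycles and compute their means (weight / length). Sample:
  cycle 0 → 0: weight = 7, length = 1, mean = 7/1 ≈ 7.000
  cycle 1 → 1: weight = 4, length = 1, mean = 4/1 ≈ 4.000
  cycle 0 → 1 → 0: weight = 11, length = 2, mean = 11/2 ≈ 5.500
  cycle 1 → 0 → 1: weight = 11, length = 2, mean = 11/2 ≈ 5.500
Minimum mean = 4.000, attained e.g. along the cycle 1 → 1 with weight 4 and length 1. So λ(A) = 4/1 = 4.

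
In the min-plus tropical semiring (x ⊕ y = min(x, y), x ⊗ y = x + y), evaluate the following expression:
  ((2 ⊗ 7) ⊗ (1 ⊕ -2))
((2 ⊗ 7) ⊗ (1 ⊕ -2)) = 7

Expand innermost to outermost. Recall ⊕ takes the minimum of its arguments and ⊗ takes their sum. Working out the expression ((2 ⊗ 7) ⊗ (1 ⊕ -2)) gives 7.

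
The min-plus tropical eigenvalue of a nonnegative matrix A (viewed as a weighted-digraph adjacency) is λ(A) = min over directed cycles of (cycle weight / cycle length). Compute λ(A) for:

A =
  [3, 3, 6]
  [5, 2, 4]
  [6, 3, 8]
λ(A) = 2

Enumerate directed cycles and compute their means (weight / length). Sample:
  cycle 0 → 0: weight = 3, length = 1, mean = 3/1 ≈ 3.000
  cycle 1 → 1: weight = 2, length = 1, mean = 2/1 ≈ 2.000
  cycle 2 → 2: weight = 8, length = 1, mean = 8/1 ≈ 8.000
  cycle 0 → 1 → 0: weight = 8, length = 2, mean = 8/2 ≈ 4.000
  cycle 0 → 2 → 0: weight = 12, length = 2, mean = 12/2 ≈ 6.000
  cycle 1 → 0 → 1: weight = 8, length = 2, mean = 8/2 ≈ 4.000
Minimum mean = 2.000, attained e.g. along the cycle 1 → 1 with weight 2 and length 1. So λ(A) = 2/1 = 2.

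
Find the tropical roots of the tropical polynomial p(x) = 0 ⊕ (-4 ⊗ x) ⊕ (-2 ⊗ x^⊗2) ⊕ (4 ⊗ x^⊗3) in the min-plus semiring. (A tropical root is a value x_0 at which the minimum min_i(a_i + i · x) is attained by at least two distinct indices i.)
Roots: {-6, -2, 4}

Each tropical root is a break point of the lower envelope of the lines y = a_i + i · x (there are 4 lines, with slopes 0, 1, ..., 3). Only the lines that attain the minimum somewhere contribute to roots; other lines are dominated. Here the surviving (envelope) indices are i = 3, i = 2, i = 1, i = 0.
Intersections between consecutive envelope lines give the roots: for adjacent envelope indices i < j the intersection is x = (a_i − a_j) / (j − i). Reading off the sorted break points: {-6, -2, 4}.
Verification: at each break x_0, at least two indices attain the minimum of min_i(a_i + i · x_0).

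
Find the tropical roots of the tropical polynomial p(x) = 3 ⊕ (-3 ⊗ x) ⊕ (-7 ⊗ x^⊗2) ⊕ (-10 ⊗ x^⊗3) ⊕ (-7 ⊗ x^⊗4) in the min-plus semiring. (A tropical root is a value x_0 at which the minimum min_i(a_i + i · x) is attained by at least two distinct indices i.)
Roots: {-3, 3, 4, 6}

Each tropical root is a break point of the lower envelope of the lines y = a_i + i · x (there are 5 lines, with slopes 0, 1, ..., 4). Only the lines that attain the minimum somewhere contribute to roots; other lines are dominated. Here the surviving (envelope) indices are i = 4, i = 3, i = 2, i = 1, i = 0.
Intersections between consecutive envelope lines give the roots: for adjacent envelope indices i < j the intersection is x = (a_i − a_j) / (j − i). Reading off the sorted break points: {-3, 3, 4, 6}.
Verification: at each break x_0, at least two indices attain the minimum of min_i(a_i + i · x_0).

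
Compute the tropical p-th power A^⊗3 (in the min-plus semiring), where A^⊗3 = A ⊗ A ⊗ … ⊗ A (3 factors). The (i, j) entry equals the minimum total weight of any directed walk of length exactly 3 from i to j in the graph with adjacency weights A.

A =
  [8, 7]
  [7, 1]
A^⊗3 =
  [15, 9]
  [9, 3]

Each entry (A^⊗3)_ij equals the minimum over all length-3 walks i = v_0 → v_1 → … → v_3 = j of Σ_t A[v_t][v_{t+1}]. For example, for (i, j) = (0, 1) we minimise over 4 possible intermediate vertex sequences; the minimum is 9, attained along the walk 0 → 1 → 1 → 1.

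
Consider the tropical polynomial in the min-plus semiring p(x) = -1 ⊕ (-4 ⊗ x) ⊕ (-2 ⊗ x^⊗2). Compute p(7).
p(7) = -1

A tropical monomial a ⊗ x^⊗i evaluates to a + i · x. Evaluating each term at x = 7:
  Term 0 contributes -1 + 0 · 7 = -1
  Term 1 contributes -4 + 1 · 7 = 3
  Term 2 contributes -2 + 2 · 7 = 12
p(7) = ⊕ of these = min[-1, 3, 12] = -1.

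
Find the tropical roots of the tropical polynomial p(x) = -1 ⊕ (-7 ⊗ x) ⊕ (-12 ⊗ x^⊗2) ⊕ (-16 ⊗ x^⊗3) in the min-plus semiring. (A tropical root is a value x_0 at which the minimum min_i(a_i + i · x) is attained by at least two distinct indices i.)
Roots: {4, 5, 6}

Each tropical root is a break point of the lower envelope of the lines y = a_i + i · x (there are 4 lines, with slopes 0, 1, ..., 3). Only the lines that attain the minimum somewhere contribute to roots; other lines are dominated. Here the surviving (envelope) indices are i = 3, i = 2, i = 1, i = 0.
Intersections between consecutive envelope lines give the roots: for adjacent envelope indices i < j the intersection is x = (a_i − a_j) / (j − i). Reading off the sorted break points: {4, 5, 6}.
Verification: at each break x_0, at least two indices attain the minimum of min_i(a_i + i · x_0).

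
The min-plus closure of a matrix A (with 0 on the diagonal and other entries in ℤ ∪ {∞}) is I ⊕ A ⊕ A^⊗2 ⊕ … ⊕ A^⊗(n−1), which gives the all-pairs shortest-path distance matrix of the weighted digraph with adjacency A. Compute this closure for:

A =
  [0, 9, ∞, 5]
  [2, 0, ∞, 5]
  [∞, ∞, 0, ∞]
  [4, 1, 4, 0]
Closure =
  [0, 6, 9, 5]
  [2, 0, 9, 5]
  [∞, ∞, 0, ∞]
  [3, 1, 4, 0]

This is the Floyd-Warshall all-pairs shortest-path computation. For each intermediate vertex k = 0, 1, …, 3, update dist[i][j] ← min(dist[i][j], dist[i][k] + dist[k][j]). The final matrix gives, for each (i, j), the minimum total weight of any directed path from i to j (possibly empty when i = j).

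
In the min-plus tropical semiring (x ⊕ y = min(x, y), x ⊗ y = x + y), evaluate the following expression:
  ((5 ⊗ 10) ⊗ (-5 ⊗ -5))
((5 ⊗ 10) ⊗ (-5 ⊗ -5)) = 5

Expand innermost to outermost. Recall ⊕ takes the minimum of its arguments and ⊗ takes their sum. Working out the expression ((5 ⊗ 10) ⊗ (-5 ⊗ -5)) gives 5.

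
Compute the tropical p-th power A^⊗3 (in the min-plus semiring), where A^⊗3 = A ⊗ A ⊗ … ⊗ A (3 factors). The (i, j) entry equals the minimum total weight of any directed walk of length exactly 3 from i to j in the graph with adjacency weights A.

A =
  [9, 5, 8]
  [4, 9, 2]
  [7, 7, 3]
A^⊗3 =
  [14, 14, 10]
  [12, 12, 8]
  [13, 13, 9]

Each entry (A^⊗3)_ij equals the minimum over all length-3 walks i = v_0 → v_1 → … → v_3 = j of Σ_t A[v_t][v_{t+1}]. For example, for (i, j) = (0, 2) we minimise over 9 possible intermediate vertex sequences; the minimum is 10, attained along the walk 0 → 1 → 2 → 2.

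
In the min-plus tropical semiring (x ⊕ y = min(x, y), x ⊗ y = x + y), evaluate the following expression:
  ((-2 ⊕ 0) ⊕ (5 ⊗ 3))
((-2 ⊕ 0) ⊕ (5 ⊗ 3)) = -2

Expand innermost to outermost. Recall ⊕ takes the minimum of its arguments and ⊗ takes their sum. Working out the expression ((-2 ⊕ 0) ⊕ (5 ⊗ 3)) gives -2.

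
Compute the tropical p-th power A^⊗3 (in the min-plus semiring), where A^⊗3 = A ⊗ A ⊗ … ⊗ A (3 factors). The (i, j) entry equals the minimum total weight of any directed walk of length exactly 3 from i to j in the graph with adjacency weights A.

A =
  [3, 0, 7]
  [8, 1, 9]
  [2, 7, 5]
A^⊗3 =
  [9, 2, 10]
  [10, 3, 11]
  [8, 3, 11]

Each entry (A^⊗3)_ij equals the minimum over all length-3 walks i = v_0 → v_1 → … → v_3 = j of Σ_t A[v_t][v_{t+1}]. For example, for (i, j) = (0, 2) we minimise over 9 possible intermediate vertex sequences; the minimum is 10, attained along the walk 0 → 1 → 1 → 2.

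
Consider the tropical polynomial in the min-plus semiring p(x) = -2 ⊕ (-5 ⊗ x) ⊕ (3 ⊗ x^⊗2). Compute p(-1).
p(-1) = -6

A tropical monomial a ⊗ x^⊗i evaluates to a + i · x. Evaluating each term at x = -1:
  Term 0 contributes -2 + 0 · -1 = -2
  Term 1 contributes -5 + 1 · -1 = -6
  Term 2 contributes 3 + 2 · -1 = 1
p(-1) = ⊕ of these = min[-2, -6, 1] = -6.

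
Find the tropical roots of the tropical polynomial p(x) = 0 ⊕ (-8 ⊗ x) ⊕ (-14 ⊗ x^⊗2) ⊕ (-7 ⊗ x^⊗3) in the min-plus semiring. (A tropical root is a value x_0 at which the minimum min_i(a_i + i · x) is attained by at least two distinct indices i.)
Roots: {-7, 6, 8}

Each tropical root is a break point of the lower envelope of the lines y = a_i + i · x (there are 4 lines, with slopes 0, 1, ..., 3). Only the lines that attain the minimum somewhere contribute to roots; other lines are dominated. Here the surviving (envelope) indices are i = 3, i = 2, i = 1, i = 0.
Intersections between consecutive envelope lines give the roots: for adjacent envelope indices i < j the intersection is x = (a_i − a_j) / (j − i). Reading off the sorted break points: {-7, 6, 8}.
Verification: at each break x_0, at least two indices attain the minimum of min_i(a_i + i · x_0).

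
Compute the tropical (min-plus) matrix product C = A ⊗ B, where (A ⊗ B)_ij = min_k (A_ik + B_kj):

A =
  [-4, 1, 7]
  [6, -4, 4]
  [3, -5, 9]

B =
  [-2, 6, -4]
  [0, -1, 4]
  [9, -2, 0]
A ⊗ B =
  [-6, 0, -8]
  [-4, -5, 0]
  [-5, -6, -1]

Apply the min-plus product entry-by-entry:
  C[0][0] = min over k of (A[0][0] + B[0][0] = -4 + -2 = -6, A[0][1] + B[1][0] = 1 + 0 = 1, A[0][2] + B[2][0] = 7 + 9 = 16) = -6 (attained at k = 0)
  C[0][1] = min over k of (A[0][0] + B[0][1] = -4 + 6 = 2, A[0][1] + B[1][1] = 1 + -1 = 0, A[0][2] + B[2][1] = 7 + -2 = 5) = 0 (attained at k = 1)
  C[0][2] = min over k of (A[0][0] + B[0][2] = -4 + -4 = -8, A[0][1] + B[1][2] = 1 + 4 = 5, A[0][2] + B[2][2] = 7 + 0 = 7) = -8 (attained at k = 0)
  C[1][0] = min over k of (A[1][0] + B[0][0] = 6 + -2 = 4, A[1][1] + B[1][0] = -4 + 0 = -4, A[1][2] + B[2][0] = 4 + 9 = 13) = -4 (attained at k = 1)
  C[1][1] = min over k of (A[1][0] + B[0][1] = 6 + 6 = 12, A[1][1] + B[1][1] = -4 + -1 = -5, A[1][2] + B[2][1] = 4 + -2 = 2) = -5 (attained at k = 1)
  C[1][2] = min over k of (A[1][0] + B[0][2] = 6 + -4 = 2, A[1][1] + B[1][2] = -4 + 4 = 0, A[1][2] + B[2][2] = 4 + 0 = 4) = 0 (attained at k = 1)
  C[2][0] = min over k of (A[2][0] + B[0][0] = 3 + -2 = 1, A[2][1] + B[1][0] = -5 + 0 = -5, A[2][2] + B[2][0] = 9 + 9 = 18) = -5 (attained at k = 1)
  C[2][1] = min over k of (A[2][0] + B[0][1] = 3 + 6 = 9, A[2][1] + B[1][1] = -5 + -1 = -6, A[2][2] + B[2][1] = 9 + -2 = 7) = -6 (attained at k = 1)
  C[2][2] = min over k of (A[2][0] + B[0][2] = 3 + -4 = -1, A[2][1] + B[1][2] = -5 + 4 = -1, A[2][2] + B[2][2] = 9 + 0 = 9) = -1 (attained at k = 0)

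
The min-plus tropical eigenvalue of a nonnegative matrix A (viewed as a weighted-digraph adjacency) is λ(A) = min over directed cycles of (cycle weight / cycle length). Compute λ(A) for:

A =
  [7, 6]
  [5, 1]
λ(A) = 1

Enumerate directed cycles and compute their means (weight / length). Sample:
  cycle 0 → 0: weight = 7, length = 1, mean = 7/1 ≈ 7.000
  cycle 1 → 1: weight = 1, length = 1, mean = 1/1 ≈ 1.000
  cycle 0 → 1 → 0: weight = 11, length = 2, mean = 11/2 ≈ 5.500
  cycle 1 → 0 → 1: weight = 11, length = 2, mean = 11/2 ≈ 5.500
Minimum mean = 1.000, attained e.g. along the cycle 1 → 1 with weight 1 and length 1. So λ(A) = 1/1 = 1.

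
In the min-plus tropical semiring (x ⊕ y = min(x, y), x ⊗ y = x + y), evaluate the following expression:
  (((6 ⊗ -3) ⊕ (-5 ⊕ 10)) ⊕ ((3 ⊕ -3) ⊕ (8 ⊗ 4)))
(((6 ⊗ -3) ⊕ (-5 ⊕ 10)) ⊕ ((3 ⊕ -3) ⊕ (8 ⊗ 4))) = -5

Expand innermost to outermost. Recall ⊕ takes the minimum of its arguments and ⊗ takes their sum. Working out the expression (((6 ⊗ -3) ⊕ (-5 ⊕ 10)) ⊕ ((3 ⊕ -3) ⊕ (8 ⊗ 4))) gives -5.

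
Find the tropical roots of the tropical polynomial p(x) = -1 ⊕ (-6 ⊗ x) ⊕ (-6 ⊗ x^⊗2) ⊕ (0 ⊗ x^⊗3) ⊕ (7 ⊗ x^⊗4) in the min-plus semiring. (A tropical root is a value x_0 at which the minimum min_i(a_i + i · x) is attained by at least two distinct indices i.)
Roots: {-7, -6, 0, 5}

Each tropical root is a break point of the lower envelope of the lines y = a_i + i · x (there are 5 lines, with slopes 0, 1, ..., 4). Only the lines that attain the minimum somewhere contribute to roots; other lines are dominated. Here the surviving (envelope) indices are i = 4, i = 3, i = 2, i = 1, i = 0.
Intersections between consecutive envelope lines give the roots: for adjacent envelope indices i < j the intersection is x = (a_i − a_j) / (j − i). Reading off the sorted break points: {-7, -6, 0, 5}.
Verification: at each break x_0, at least two indices attain the minimum of min_i(a_i + i · x_0).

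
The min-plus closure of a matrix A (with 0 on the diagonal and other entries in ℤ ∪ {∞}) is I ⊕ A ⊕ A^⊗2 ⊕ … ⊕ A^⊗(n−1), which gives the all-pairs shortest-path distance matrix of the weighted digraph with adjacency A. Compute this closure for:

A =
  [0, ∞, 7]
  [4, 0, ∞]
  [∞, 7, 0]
Closure =
  [0, 14, 7]
  [4, 0, 11]
  [11, 7, 0]

This is the Floyd-Warshall all-pairs shortest-path computation. For each intermediate vertex k = 0, 1, …, 2, update dist[i][j] ← min(dist[i][j], dist[i][k] + dist[k][j]). The final matrix gives, for each (i, j), the minimum total weight of any directed path from i to j (possibly empty when i = j).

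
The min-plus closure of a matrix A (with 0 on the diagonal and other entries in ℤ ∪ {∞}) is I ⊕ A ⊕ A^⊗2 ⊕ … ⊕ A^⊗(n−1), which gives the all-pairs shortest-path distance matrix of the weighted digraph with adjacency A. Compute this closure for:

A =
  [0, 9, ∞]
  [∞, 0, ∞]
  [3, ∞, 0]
Closure =
  [0, 9, ∞]
  [∞, 0, ∞]
  [3, 12, 0]

This is the Floyd-Warshall all-pairs shortest-path computation. For each intermediate vertex k = 0, 1, …, 2, update dist[i][j] ← min(dist[i][j], dist[i][k] + dist[k][j]). The final matrix gives, for each (i, j), the minimum total weight of any directed path from i to j (possibly empty when i = j).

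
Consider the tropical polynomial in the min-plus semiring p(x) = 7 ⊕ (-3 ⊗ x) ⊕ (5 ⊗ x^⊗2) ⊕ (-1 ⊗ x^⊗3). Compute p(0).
p(0) = -3

A tropical monomial a ⊗ x^⊗i evaluates to a + i · x. Evaluating each term at x = 0:
  Term 0 contributes 7 + 0 · 0 = 7
  Term 1 contributes -3 + 1 · 0 = -3
  Term 2 contributes 5 + 2 · 0 = 5
  Term 3 contributes -1 + 3 · 0 = -1
p(0) = ⊕ of these = min[7, -3, 5, -1] = -3.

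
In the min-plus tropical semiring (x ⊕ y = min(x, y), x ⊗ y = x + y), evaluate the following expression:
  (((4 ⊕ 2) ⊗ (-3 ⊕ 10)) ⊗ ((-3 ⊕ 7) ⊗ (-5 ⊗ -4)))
(((4 ⊕ 2) ⊗ (-3 ⊕ 10)) ⊗ ((-3 ⊕ 7) ⊗ (-5 ⊗ -4))) = -13

Expand innermost to outermost. Recall ⊕ takes the minimum of its arguments and ⊗ takes their sum. Working out the expression (((4 ⊕ 2) ⊗ (-3 ⊕ 10)) ⊗ ((-3 ⊕ 7) ⊗ (-5 ⊗ -4))) gives -13.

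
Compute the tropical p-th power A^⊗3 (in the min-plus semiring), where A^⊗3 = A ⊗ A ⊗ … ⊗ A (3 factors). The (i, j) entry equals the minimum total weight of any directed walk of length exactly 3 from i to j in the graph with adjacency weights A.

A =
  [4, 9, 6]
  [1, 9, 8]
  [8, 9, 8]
A^⊗3 =
  [12, 17, 14]
  [9, 14, 11]
  [14, 19, 16]

Each entry (A^⊗3)_ij equals the minimum over all length-3 walks i = v_0 → v_1 → … → v_3 = j of Σ_t A[v_t][v_{t+1}]. For example, for (i, j) = (0, 2) we minimise over 9 possible intermediate vertex sequences; the minimum is 14, attained along the walk 0 → 0 → 0 → 2.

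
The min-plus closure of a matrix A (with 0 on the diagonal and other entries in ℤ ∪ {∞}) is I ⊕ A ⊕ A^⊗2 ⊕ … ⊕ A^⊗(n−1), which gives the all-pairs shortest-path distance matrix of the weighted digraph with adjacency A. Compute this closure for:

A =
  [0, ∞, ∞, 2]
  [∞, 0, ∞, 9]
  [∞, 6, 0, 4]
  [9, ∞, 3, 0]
Closure =
  [0, 11, 5, 2]
  [18, 0, 12, 9]
  [13, 6, 0, 4]
  [9, 9, 3, 0]

This is the Floyd-Warshall all-pairs shortest-path computation. For each intermediate vertex k = 0, 1, …, 3, update dist[i][j] ← min(dist[i][j], dist[i][k] + dist[k][j]). The final matrix gives, for each (i, j), the minimum total weight of any directed path from i to j (possibly empty when i = j).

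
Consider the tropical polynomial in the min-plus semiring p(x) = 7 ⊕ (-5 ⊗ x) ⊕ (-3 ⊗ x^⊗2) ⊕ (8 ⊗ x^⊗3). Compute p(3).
p(3) = -2

A tropical monomial a ⊗ x^⊗i evaluates to a + i · x. Evaluating each term at x = 3:
  Term 0 contributes 7 + 0 · 3 = 7
  Term 1 contributes -5 + 1 · 3 = -2
  Term 2 contributes -3 + 2 · 3 = 3
  Term 3 contributes 8 + 3 · 3 = 17
p(3) = ⊕ of these = min[7, -2, 3, 17] = -2.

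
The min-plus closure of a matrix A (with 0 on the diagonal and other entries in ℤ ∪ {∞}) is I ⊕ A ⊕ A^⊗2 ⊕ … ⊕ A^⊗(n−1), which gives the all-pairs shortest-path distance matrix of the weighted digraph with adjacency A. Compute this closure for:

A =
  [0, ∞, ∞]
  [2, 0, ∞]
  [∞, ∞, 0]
Closure =
  [0, ∞, ∞]
  [2, 0, ∞]
  [∞, ∞, 0]

This is the Floyd-Warshall all-pairs shortest-path computation. For each intermediate vertex k = 0, 1, …, 2, update dist[i][j] ← min(dist[i][j], dist[i][k] + dist[k][j]). The final matrix gives, for each (i, j), the minimum total weight of any directed path from i to j (possibly empty when i = j).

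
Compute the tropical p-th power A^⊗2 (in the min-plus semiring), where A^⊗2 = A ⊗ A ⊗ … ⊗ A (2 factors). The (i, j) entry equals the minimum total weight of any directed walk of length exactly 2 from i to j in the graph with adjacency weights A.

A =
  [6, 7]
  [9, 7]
A^⊗2 =
  [12, 13]
  [15, 14]

Each entry (A^⊗2)_ij equals the minimum over all length-2 walks i = v_0 → v_1 → … → v_2 = j of Σ_t A[v_t][v_{t+1}]. For example, for (i, j) = (0, 1) we minimise over 2 possible intermediate vertex sequences; the minimum is 13, attained along the walk 0 → 0 → 1.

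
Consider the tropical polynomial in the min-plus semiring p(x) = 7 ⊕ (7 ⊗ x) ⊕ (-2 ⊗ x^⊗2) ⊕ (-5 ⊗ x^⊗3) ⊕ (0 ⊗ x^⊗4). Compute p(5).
p(5) = 7

A tropical monomial a ⊗ x^⊗i evaluates to a + i · x. Evaluating each term at x = 5:
  Term 0 contributes 7 + 0 · 5 = 7
  Term 1 contributes 7 + 1 · 5 = 12
  Term 2 contributes -2 + 2 · 5 = 8
  Term 3 contributes -5 + 3 · 5 = 10
  Term 4 contributes 0 + 4 · 5 = 20
p(5) = ⊕ of these = min[7, 12, 8, 10, 20] = 7.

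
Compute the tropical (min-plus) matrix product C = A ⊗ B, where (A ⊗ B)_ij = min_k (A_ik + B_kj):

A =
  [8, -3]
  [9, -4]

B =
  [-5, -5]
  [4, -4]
A ⊗ B =
  [1, -7]
  [0, -8]

Apply the min-plus product entry-by-entry:
  C[0][0] = min over k of (A[0][0] + B[0][0] = 8 + -5 = 3, A[0][1] + B[1][0] = -3 + 4 = 1) = 1 (attained at k = 1)
  C[0][1] = min over k of (A[0][0] + B[0][1] = 8 + -5 = 3, A[0][1] + B[1][1] = -3 + -4 = -7) = -7 (attained at k = 1)
  C[1][0] = min over k of (A[1][0] + B[0][0] = 9 + -5 = 4, A[1][1] + B[1][0] = -4 + 4 = 0) = 0 (attained at k = 1)
  C[1][1] = min over k of (A[1][0] + B[0][1] = 9 + -5 = 4, A[1][1] + B[1][1] = -4 + -4 = -8) = -8 (attained at k = 1)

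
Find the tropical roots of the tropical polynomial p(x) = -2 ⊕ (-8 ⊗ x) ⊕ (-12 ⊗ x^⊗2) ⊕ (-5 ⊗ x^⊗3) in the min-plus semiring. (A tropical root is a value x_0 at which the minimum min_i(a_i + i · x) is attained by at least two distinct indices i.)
Roots: {-7, 4, 6}

Each tropical root is a break point of the lower envelope of the lines y = a_i + i · x (there are 4 lines, with slopes 0, 1, ..., 3). Only the lines that attain the minimum somewhere contribute to roots; other lines are dominated. Here the surviving (envelope) indices are i = 3, i = 2, i = 1, i = 0.
Intersections between consecutive envelope lines give the roots: for adjacent envelope indices i < j the intersection is x = (a_i − a_j) / (j − i). Reading off the sorted break points: {-7, 4, 6}.
Verification: at each break x_0, at least two indices attain the minimum of min_i(a_i + i · x_0).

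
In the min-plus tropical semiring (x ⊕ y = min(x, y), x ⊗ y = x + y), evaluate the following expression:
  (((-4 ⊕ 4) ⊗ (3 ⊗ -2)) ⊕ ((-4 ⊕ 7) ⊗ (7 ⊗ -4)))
(((-4 ⊕ 4) ⊗ (3 ⊗ -2)) ⊕ ((-4 ⊕ 7) ⊗ (7 ⊗ -4))) = -3

Expand innermost to outermost. Recall ⊕ takes the minimum of its arguments and ⊗ takes their sum. Working out the expression (((-4 ⊕ 4) ⊗ (3 ⊗ -2)) ⊕ ((-4 ⊕ 7) ⊗ (7 ⊗ -4))) gives -3.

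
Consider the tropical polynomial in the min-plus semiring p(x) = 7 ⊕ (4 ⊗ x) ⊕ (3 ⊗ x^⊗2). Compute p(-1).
p(-1) = 1

A tropical monomial a ⊗ x^⊗i evaluates to a + i · x. Evaluating each term at x = -1:
  Term 0 contributes 7 + 0 · -1 = 7
  Term 1 contributes 4 + 1 · -1 = 3
  Term 2 contributes 3 + 2 · -1 = 1
p(-1) = ⊕ of these = min[7, 3, 1] = 1.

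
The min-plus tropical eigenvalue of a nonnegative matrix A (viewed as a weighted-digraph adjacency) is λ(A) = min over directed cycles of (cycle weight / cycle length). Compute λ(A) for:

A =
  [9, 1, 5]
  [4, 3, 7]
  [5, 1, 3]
λ(A) = 5/2

Enumerate directed cycles and compute their means (weight / length). Sample:
  cycle 0 → 0: weight = 9, length = 1, mean = 9/1 ≈ 9.000
  cycle 1 → 1: weight = 3, length = 1, mean = 3/1 ≈ 3.000
  cycle 2 → 2: weight = 3, length = 1, mean = 3/1 ≈ 3.000
  cycle 0 → 1 → 0: weight = 5, length = 2, mean = 5/2 ≈ 2.500
  cycle 0 → 2 → 0: weight = 10, length = 2, mean = 10/2 ≈ 5.000
  cycle 1 → 0 → 1: weight = 5, length = 2, mean = 5/2 ≈ 2.500
Minimum mean = 2.500, attained e.g. along the cycle 0 → 1 → 0 with weight 5 and length 2. So λ(A) = 5/2 = 5/2.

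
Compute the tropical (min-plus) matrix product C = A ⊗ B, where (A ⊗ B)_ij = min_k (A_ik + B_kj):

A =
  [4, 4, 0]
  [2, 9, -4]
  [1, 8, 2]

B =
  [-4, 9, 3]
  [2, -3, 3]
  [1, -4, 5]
A ⊗ B =
  [0, -4, 5]
  [-3, -8, 1]
  [-3, -2, 4]

Apply the min-plus product entry-by-entry:
  C[0][0] = min over k of (A[0][0] + B[0][0] = 4 + -4 = 0, A[0][1] + B[1][0] = 4 + 2 = 6, A[0][2] + B[2][0] = 0 + 1 = 1) = 0 (attained at k = 0)
  C[0][1] = min over k of (A[0][0] + B[0][1] = 4 + 9 = 13, A[0][1] + B[1][1] = 4 + -3 = 1, A[0][2] + B[2][1] = 0 + -4 = -4) = -4 (attained at k = 2)
  C[0][2] = min over k of (A[0][0] + B[0][2] = 4 + 3 = 7, A[0][1] + B[1][2] = 4 + 3 = 7, A[0][2] + B[2][2] = 0 + 5 = 5) = 5 (attained at k = 2)
  C[1][0] = min over k of (A[1][0] + B[0][0] = 2 + -4 = -2, A[1][1] + B[1][0] = 9 + 2 = 11, A[1][2] + B[2][0] = -4 + 1 = -3) = -3 (attained at k = 2)
  C[1][1] = min over k of (A[1][0] + B[0][1] = 2 + 9 = 11, A[1][1] + B[1][1] = 9 + -3 = 6, A[1][2] + B[2][1] = -4 + -4 = -8) = -8 (attained at k = 2)
  C[1][2] = min over k of (A[1][0] + B[0][2] = 2 + 3 = 5, A[1][1] + B[1][2] = 9 + 3 = 12, A[1][2] + B[2][2] = -4 + 5 = 1) = 1 (attained at k = 2)
  C[2][0] = min over k of (A[2][0] + B[0][0] = 1 + -4 = -3, A[2][1] + B[1][0] = 8 + 2 = 10, A[2][2] + B[2][0] = 2 + 1 = 3) = -3 (attained at k = 0)
  C[2][1] = min over k of (A[2][0] + B[0][1] = 1 + 9 = 10, A[2][1] + B[1][1] = 8 + -3 = 5, A[2][2] + B[2][1] = 2 + -4 = -2) = -2 (attained at k = 2)
  C[2][2] = min over k of (A[2][0] + B[0][2] = 1 + 3 = 4, A[2][1] + B[1][2] = 8 + 3 = 11, A[2][2] + B[2][2] = 2 + 5 = 7) = 4 (attained at k = 0)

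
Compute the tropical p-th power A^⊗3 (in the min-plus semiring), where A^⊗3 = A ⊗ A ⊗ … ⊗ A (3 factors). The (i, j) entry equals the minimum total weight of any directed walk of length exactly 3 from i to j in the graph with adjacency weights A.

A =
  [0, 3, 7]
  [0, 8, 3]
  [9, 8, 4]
A^⊗3 =
  [0, 3, 6]
  [0, 3, 6]
  [8, 11, 12]

Each entry (A^⊗3)_ij equals the minimum over all length-3 walks i = v_0 → v_1 → … → v_3 = j of Σ_t A[v_t][v_{t+1}]. For example, for (i, j) = (0, 2) we minimise over 9 possible intermediate vertex sequences; the minimum is 6, attained along the walk 0 → 0 → 1 → 2.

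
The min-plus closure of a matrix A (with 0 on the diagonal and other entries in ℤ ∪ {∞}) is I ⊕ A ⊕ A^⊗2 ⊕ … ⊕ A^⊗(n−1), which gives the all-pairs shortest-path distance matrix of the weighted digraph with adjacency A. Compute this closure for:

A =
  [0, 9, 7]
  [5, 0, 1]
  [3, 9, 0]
Closure =
  [0, 9, 7]
  [4, 0, 1]
  [3, 9, 0]

This is the Floyd-Warshall all-pairs shortest-path computation. For each intermediate vertex k = 0, 1, …, 2, update dist[i][j] ← min(dist[i][j], dist[i][k] + dist[k][j]). The final matrix gives, for each (i, j), the minimum total weight of any directed path from i to j (possibly empty when i = j).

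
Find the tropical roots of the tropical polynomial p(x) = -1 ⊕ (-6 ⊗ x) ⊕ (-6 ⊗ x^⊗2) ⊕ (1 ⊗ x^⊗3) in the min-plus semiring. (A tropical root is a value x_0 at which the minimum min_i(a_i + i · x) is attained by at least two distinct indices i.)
Roots: {-7, 0, 5}

Each tropical root is a break point of the lower envelope of the lines y = a_i + i · x (there are 4 lines, with slopes 0, 1, ..., 3). Only the lines that attain the minimum somewhere contribute to roots; other lines are dominated. Here the surviving (envelope) indices are i = 3, i = 2, i = 1, i = 0.
Intersections between consecutive envelope lines give the roots: for adjacent envelope indices i < j the intersection is x = (a_i − a_j) / (j − i). Reading off the sorted break points: {-7, 0, 5}.
Verification: at each break x_0, at least two indices attain the minimum of min_i(a_i + i · x_0).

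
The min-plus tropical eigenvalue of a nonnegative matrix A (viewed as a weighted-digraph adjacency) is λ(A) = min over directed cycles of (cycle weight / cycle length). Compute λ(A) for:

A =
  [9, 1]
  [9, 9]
λ(A) = 5

Enumerate directed cycles and compute their means (weight / length). Sample:
  cycle 0 → 0: weight = 9, length = 1, mean = 9/1 ≈ 9.000
  cycle 1 → 1: weight = 9, length = 1, mean = 9/1 ≈ 9.000
  cycle 0 → 1 → 0: weight = 10, length = 2, mean = 10/2 ≈ 5.000
  cycle 1 → 0 → 1: weight = 10, length = 2, mean = 10/2 ≈ 5.000
Minimum mean = 5.000, attained e.g. along the cycle 0 → 1 → 0 with weight 10 and length 2. So λ(A) = 10/2 = 5.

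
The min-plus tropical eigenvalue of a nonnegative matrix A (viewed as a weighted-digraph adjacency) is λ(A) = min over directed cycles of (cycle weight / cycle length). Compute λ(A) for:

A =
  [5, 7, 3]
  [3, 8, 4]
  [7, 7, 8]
λ(A) = 13/3

Enumerate directed cycles and compute their means (weight / length). Sample:
  cycle 0 → 0: weight = 5, length = 1, mean = 5/1 ≈ 5.000
  cycle 1 → 1: weight = 8, length = 1, mean = 8/1 ≈ 8.000
  cycle 2 → 2: weight = 8, length = 1, mean = 8/1 ≈ 8.000
  cycle 0 → 1 → 0: weight = 10, length = 2, mean = 10/2 ≈ 5.000
  cycle 0 → 2 → 0: weight = 10, length = 2, mean = 10/2 ≈ 5.000
  cycle 1 → 0 → 1: weight = 10, length = 2, mean = 10/2 ≈ 5.000
Minimum mean = 4.333, attained e.g. along the cycle 0 → 2 → 1 → 0 with weight 13 and length 3. So λ(A) = 13/3 = 13/3.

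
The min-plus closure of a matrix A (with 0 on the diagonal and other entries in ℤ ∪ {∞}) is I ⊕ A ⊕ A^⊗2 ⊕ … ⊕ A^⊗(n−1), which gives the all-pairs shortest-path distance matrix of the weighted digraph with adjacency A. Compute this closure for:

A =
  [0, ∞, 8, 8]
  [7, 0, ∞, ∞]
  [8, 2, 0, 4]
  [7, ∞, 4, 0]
Closure =
  [0, 10, 8, 8]
  [7, 0, 15, 15]
  [8, 2, 0, 4]
  [7, 6, 4, 0]

This is the Floyd-Warshall all-pairs shortest-path computation. For each intermediate vertex k = 0, 1, …, 3, update dist[i][j] ← min(dist[i][j], dist[i][k] + dist[k][j]). The final matrix gives, for each (i, j), the minimum total weight of any directed path from i to j (possibly empty when i = j).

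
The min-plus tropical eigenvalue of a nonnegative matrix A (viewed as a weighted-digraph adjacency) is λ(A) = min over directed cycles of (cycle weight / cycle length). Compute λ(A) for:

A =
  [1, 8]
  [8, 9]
λ(A) = 1

Enumerate directed cycles and compute their means (weight / length). Sample:
  cycle 0 → 0: weight = 1, length = 1, mean = 1/1 ≈ 1.000
  cycle 1 → 1: weight = 9, length = 1, mean = 9/1 ≈ 9.000
  cycle 0 → 1 → 0: weight = 16, length = 2, mean = 16/2 ≈ 8.000
  cycle 1 → 0 → 1: weight = 16, length = 2, mean = 16/2 ≈ 8.000
Minimum mean = 1.000, attained e.g. along the cycle 0 → 0 with weight 1 and length 1. So λ(A) = 1/1 = 1.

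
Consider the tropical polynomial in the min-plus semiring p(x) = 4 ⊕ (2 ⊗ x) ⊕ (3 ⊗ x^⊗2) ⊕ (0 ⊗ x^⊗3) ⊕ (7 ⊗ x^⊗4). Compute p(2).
p(2) = 4

A tropical monomial a ⊗ x^⊗i evaluates to a + i · x. Evaluating each term at x = 2:
  Term 0 contributes 4 + 0 · 2 = 4
  Term 1 contributes 2 + 1 · 2 = 4
  Term 2 contributes 3 + 2 · 2 = 7
  Term 3 contributes 0 + 3 · 2 = 6
  Term 4 contributes 7 + 4 · 2 = 15
p(2) = ⊕ of these = min[4, 4, 7, 6, 15] = 4.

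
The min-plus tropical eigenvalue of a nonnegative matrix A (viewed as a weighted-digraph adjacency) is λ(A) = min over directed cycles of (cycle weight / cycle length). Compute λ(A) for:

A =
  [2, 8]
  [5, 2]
λ(A) = 2

Enumerate directed cycles and compute their means (weight / length). Sample:
  cycle 0 → 0: weight = 2, length = 1, mean = 2/1 ≈ 2.000
  cycle 1 → 1: weight = 2, length = 1, mean = 2/1 ≈ 2.000
  cycle 0 → 1 → 0: weight = 13, length = 2, mean = 13/2 ≈ 6.500
  cycle 1 → 0 → 1: weight = 13, length = 2, mean = 13/2 ≈ 6.500
Minimum mean = 2.000, attained e.g. along the cycle 0 → 0 with weight 2 and length 1. So λ(A) = 2/1 = 2.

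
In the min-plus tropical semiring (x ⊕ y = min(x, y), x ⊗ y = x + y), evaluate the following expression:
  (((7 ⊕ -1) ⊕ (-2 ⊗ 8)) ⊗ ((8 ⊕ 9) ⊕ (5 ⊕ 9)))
(((7 ⊕ -1) ⊕ (-2 ⊗ 8)) ⊗ ((8 ⊕ 9) ⊕ (5 ⊕ 9))) = 4

Expand innermost to outermost. Recall ⊕ takes the minimum of its arguments and ⊗ takes their sum. Working out the expression (((7 ⊕ -1) ⊕ (-2 ⊗ 8)) ⊗ ((8 ⊕ 9) ⊕ (5 ⊕ 9))) gives 4.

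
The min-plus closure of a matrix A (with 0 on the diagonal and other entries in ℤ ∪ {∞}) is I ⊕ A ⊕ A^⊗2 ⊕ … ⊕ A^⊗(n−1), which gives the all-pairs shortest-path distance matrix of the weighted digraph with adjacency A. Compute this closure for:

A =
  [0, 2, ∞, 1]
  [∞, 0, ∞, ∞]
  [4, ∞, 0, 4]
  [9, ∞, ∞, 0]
Closure =
  [0, 2, ∞, 1]
  [∞, 0, ∞, ∞]
  [4, 6, 0, 4]
  [9, 11, ∞, 0]

This is the Floyd-Warshall all-pairs shortest-path computation. For each intermediate vertex k = 0, 1, …, 3, update dist[i][j] ← min(dist[i][j], dist[i][k] + dist[k][j]). The final matrix gives, for each (i, j), the minimum total weight of any directed path from i to j (possibly empty when i = j).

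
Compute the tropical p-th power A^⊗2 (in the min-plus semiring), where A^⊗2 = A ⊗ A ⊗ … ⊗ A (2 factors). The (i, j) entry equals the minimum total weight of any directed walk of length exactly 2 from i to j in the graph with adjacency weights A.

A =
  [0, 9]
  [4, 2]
A^⊗2 =
  [0, 9]
  [4, 4]

Each entry (A^⊗2)_ij equals the minimum over all length-2 walks i = v_0 → v_1 → … → v_2 = j of Σ_t A[v_t][v_{t+1}]. For example, for (i, j) = (0, 1) we minimise over 2 possible intermediate vertex sequences; the minimum is 9, attained along the walk 0 → 0 → 1.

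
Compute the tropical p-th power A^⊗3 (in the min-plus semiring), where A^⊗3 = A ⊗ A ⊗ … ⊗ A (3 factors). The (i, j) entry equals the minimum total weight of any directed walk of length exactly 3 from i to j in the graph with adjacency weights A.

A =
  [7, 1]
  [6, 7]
A^⊗3 =
  [14, 8]
  [13, 14]

Each entry (A^⊗3)_ij equals the minimum over all length-3 walks i = v_0 → v_1 → … → v_3 = j of Σ_t A[v_t][v_{t+1}]. For example, for (i, j) = (0, 1) we minimise over 4 possible intermediate vertex sequences; the minimum is 8, attained along the walk 0 → 1 → 0 → 1.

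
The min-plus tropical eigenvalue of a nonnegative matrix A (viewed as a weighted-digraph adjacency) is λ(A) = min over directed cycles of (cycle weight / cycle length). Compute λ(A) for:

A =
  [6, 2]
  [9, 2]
λ(A) = 2

Enumerate directed cycles and compute their means (weight / length). Sample:
  cycle 0 → 0: weight = 6, length = 1, mean = 6/1 ≈ 6.000
  cycle 1 → 1: weight = 2, length = 1, mean = 2/1 ≈ 2.000
  cycle 0 → 1 → 0: weight = 11, length = 2, mean = 11/2 ≈ 5.500
  cycle 1 → 0 → 1: weight = 11, length = 2, mean = 11/2 ≈ 5.500
Minimum mean = 2.000, attained e.g. along the cycle 1 → 1 with weight 2 and length 1. So λ(A) = 2/1 = 2.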